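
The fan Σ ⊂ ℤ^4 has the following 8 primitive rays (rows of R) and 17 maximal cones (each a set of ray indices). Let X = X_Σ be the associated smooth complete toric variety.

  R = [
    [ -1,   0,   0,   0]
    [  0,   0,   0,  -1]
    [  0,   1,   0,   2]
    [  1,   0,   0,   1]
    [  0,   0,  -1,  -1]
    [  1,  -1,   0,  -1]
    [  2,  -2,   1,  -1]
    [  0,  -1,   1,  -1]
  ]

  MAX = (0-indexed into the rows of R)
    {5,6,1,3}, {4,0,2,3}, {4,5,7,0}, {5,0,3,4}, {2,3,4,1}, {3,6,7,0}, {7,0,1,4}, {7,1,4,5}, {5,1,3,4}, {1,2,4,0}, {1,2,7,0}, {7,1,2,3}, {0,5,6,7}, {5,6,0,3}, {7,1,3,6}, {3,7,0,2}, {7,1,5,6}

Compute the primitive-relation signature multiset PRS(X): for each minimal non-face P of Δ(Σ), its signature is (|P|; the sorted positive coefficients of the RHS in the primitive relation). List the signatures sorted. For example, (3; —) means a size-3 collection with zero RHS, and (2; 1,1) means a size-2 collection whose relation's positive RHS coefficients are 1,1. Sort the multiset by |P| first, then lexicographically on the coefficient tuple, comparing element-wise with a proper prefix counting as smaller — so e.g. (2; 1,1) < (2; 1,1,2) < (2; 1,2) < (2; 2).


Δ(Σ) — 8 vertices, 9 min non-faces:

  P={2,5}:  v_{2} + v_{5} = v_{3} — sig = (2; 1)
  P={2,6}:  v_{2} + v_{6} = 2·v_{3} + v_{7} — sig = (2; 1,2)
  P={4,6}:  v_{4} + v_{6} = 2·v_{5} — sig = (2; 2)
  P={0,1,3}:  v_{0} + v_{1} + v_{3} = 0 — sig = (3; —)
  P={2,4,7}:  v_{2} + v_{4} + v_{7} = 0 — sig = (3; —)
  P={3,4,7}:  v_{3} + v_{4} + v_{7} = v_{5} — sig = (3; 1)
  P={3,5,7}:  v_{3} + v_{5} + v_{7} = v_{6} — sig = (3; 1)
  P={0,1,5}:  v_{0} + v_{1} + v_{5} = v_{4} + v_{7} — sig = (3; 1,1)
  P={0,1,6}:  v_{0} + v_{1} + v_{6} = v_{5} + v_{7} — sig = (3; 1,1)

Signatures (|P|; sorted positive RHS coefficients), sorted:
[(2; 1), (2; 1,2), (2; 2), (3; —), (3; —), (3; 1), (3; 1), (3; 1,1), (3; 1,1)]


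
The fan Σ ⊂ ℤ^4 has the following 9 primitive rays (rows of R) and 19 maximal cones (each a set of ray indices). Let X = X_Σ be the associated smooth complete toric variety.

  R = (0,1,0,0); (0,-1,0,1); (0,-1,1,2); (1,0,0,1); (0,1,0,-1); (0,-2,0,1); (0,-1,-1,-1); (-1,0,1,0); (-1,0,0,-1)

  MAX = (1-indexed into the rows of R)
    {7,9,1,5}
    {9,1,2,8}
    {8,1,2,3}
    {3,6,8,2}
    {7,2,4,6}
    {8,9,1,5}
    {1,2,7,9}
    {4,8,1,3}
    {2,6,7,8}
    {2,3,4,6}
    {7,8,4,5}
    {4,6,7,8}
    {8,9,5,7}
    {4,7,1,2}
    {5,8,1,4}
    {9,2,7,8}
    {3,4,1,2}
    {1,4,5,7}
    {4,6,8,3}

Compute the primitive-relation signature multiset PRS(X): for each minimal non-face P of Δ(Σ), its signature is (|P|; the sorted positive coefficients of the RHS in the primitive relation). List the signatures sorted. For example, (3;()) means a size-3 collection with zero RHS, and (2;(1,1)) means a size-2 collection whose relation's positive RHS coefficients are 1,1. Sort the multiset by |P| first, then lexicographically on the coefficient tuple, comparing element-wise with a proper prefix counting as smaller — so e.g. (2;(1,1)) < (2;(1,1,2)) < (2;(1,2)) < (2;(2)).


10 minimal non-faces of Δ(Σ) (on 9 rays):

  P={2,5}:  v_{2} + v_{5} = 0  ⟹  sig = (2;())
  P={4,9}:  v_{4} + v_{9} = 0  ⟹  sig = (2;())
  P={1,6}:  v_{1} + v_{6} = v_{2}  ⟹  sig = (2;(1))
  P={3,7}:  v_{3} + v_{7} = v_{6}  ⟹  sig = (2;(1))
  P={3,5}:  v_{3} + v_{5} = v_{4} + v_{8}  ⟹  sig = (2;(1,1))
  P={3,9}:  v_{3} + v_{9} = v_{2} + v_{8}  ⟹  sig = (2;(1,1))
  P={5,6}:  v_{5} + v_{6} = v_{4} + v_{7} + v_{8}  ⟹  sig = (2;(1,1,1))
  P={6,9}:  v_{6} + v_{9} = v_{2} + v_{7} + v_{8}  ⟹  sig = (2;(1,1,1))
  P={1,7,8}:  v_{1} + v_{7} + v_{8} = v_{9}  ⟹  sig = (3;(1))
  P={2,4,8}:  v_{2} + v_{4} + v_{8} = v_{3}  ⟹  sig = (3;(1))

Hence PRS(X_Σ) =
[(2;()), (2;()), (2;(1)), (2;(1)), (2;(1,1)), (2;(1,1)), (2;(1,1,1)), (2;(1,1,1)), (3;(1)), (3;(1))]


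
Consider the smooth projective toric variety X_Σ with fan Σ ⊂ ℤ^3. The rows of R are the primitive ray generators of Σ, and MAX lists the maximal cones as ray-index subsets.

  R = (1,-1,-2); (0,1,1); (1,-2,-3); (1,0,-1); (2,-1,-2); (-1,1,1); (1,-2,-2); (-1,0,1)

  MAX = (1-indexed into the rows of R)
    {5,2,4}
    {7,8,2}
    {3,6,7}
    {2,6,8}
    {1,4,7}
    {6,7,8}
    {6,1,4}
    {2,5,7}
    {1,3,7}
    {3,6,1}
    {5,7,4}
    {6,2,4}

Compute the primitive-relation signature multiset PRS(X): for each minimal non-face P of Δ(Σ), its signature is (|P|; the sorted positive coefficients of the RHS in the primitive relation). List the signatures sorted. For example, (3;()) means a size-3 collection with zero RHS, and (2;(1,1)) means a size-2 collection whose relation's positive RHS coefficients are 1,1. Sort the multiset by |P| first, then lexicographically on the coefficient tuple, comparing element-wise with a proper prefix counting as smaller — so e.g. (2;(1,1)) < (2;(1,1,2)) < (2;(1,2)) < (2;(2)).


Primitive collections (14):

  P = {4,8}:  v_{4} + v_{8} = 0 ; sig = (2;())
  P = {1,2}:  v_{1} + v_{2} = v_{4} ; sig = (2;(1))
  P = {2,3}:  v_{2} + v_{3} = v_{1} ; sig = (2;(1))
  P = {5,6}:  v_{5} + v_{6} = v_{4} ; sig = (2;(1))
  P = {1,8}:  v_{1} + v_{8} = v_{6} + v_{7} ; sig = (2;(1,1))
  P = {5,8}:  v_{5} + v_{8} = v_{2} + v_{7} ; sig = (2;(1,1))
  P = {3,5}:  v_{3} + v_{5} = v_{1} + v_{4} + v_{7} ; sig = (2;(1,1,1))
  P = {1,5}:  v_{1} + v_{5} = 2·v_{4} + v_{7} ; sig = (2;(1,2))
  P = {3,4}:  v_{3} + v_{4} = 2·v_{1} ; sig = (2;(2))
  P = {3,8}:  v_{3} + v_{8} = 2·v_{6} + 2·v_{7} ; sig = (2;(2,2))
  P = {2,6,7}:  v_{2} + v_{6} + v_{7} = 0 ; sig = (3;())
  P = {1,6,7}:  v_{1} + v_{6} + v_{7} = v_{3} ; sig = (3;(1))
  P = {2,4,7}:  v_{2} + v_{4} + v_{7} = v_{5} ; sig = (3;(1))
  P = {4,6,7}:  v_{4} + v_{6} + v_{7} = v_{1} ; sig = (3;(1))

Sorted signature multiset PRS(X):
    (2;())
    (2;(1))
    (2;(1))
    (2;(1))
    (2;(1,1))
    (2;(1,1))
    (2;(1,1,1))
    (2;(1,2))
    (2;(2))
    (2;(2,2))
    (3;())
    (3;(1))
    (3;(1))
    (3;(1))


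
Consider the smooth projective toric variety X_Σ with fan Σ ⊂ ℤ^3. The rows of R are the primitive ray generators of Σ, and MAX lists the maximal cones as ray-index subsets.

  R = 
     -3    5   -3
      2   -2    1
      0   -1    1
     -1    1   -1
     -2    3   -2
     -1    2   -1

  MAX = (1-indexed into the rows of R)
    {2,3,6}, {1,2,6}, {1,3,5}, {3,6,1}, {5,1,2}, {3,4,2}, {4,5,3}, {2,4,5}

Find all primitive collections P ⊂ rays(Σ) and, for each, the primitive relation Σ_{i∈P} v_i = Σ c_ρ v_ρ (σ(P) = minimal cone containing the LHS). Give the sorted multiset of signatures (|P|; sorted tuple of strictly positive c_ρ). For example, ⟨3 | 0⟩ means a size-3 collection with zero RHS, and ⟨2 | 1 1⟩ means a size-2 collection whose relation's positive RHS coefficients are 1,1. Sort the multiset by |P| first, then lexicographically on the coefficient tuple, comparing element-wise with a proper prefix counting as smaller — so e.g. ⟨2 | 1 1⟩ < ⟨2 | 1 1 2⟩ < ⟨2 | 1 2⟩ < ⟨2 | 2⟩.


Minimal non-faces — 5 found among 6 rays, 8 max cones:

  {4,6}:  v_{4} + v_{6} = v_{5}  ⟹  sig = ⟨2 | 1⟩
  {5,6}:  v_{5} + v_{6} = v_{1}  ⟹  sig = ⟨2 | 1⟩
  {1,4}:  v_{1} + v_{4} = 2·v_{5}  ⟹  sig = ⟨2 | 2⟩
  {2,3,5}:  v_{2} + v_{3} + v_{5} = 0  ⟹  sig = ⟨3 | 0⟩
  {1,2,3}:  v_{1} + v_{2} + v_{3} = v_{6}  ⟹  sig = ⟨3 | 1⟩

Sorted signature multiset PRS(X):
{ ⟨2 | 1⟩ ×2,  ⟨2 | 2⟩,  ⟨3 | 0⟩,  ⟨3 | 1⟩ }


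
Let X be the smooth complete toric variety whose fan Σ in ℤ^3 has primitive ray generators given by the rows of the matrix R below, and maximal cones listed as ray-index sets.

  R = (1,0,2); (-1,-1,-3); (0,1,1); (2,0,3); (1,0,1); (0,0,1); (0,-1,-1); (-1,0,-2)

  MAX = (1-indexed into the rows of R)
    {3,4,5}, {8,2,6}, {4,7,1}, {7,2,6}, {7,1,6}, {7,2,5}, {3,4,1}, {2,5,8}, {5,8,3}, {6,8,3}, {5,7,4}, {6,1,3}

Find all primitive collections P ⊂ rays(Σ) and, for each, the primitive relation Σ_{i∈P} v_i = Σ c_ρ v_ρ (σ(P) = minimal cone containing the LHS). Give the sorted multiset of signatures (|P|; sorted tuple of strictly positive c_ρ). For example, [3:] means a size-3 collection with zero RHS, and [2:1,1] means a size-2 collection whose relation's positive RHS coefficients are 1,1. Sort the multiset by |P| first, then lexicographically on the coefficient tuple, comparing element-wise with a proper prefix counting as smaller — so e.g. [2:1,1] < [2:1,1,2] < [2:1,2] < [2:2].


Δ(Σ) — 8 vertices, 10 min non-faces:

  {1,8}:  v_{1} + v_{8} = 0 — sig = [2:]
  {3,7}:  v_{3} + v_{7} = 0 — sig = [2:]
  {1,2}:  v_{1} + v_{2} = v_{7} — sig = [2:1]
  {1,5}:  v_{1} + v_{5} = v_{4} — sig = [2:1]
  {2,3}:  v_{2} + v_{3} = v_{8} — sig = [2:1]
  {4,8}:  v_{4} + v_{8} = v_{5} — sig = [2:1]
  {5,6}:  v_{5} + v_{6} = v_{1} — sig = [2:1]
  {7,8}:  v_{7} + v_{8} = v_{2} — sig = [2:1]
  {2,4}:  v_{2} + v_{4} = v_{5} + v_{7} — sig = [2:1,1]
  {4,6}:  v_{4} + v_{6} = 2·v_{1} — sig = [2:2]

so the primitive-relation signature multiset is
    |P|=2: 10 collections, coeffs (), (), (1), (1), (1), (1), (1), (1), (1,1), (2)


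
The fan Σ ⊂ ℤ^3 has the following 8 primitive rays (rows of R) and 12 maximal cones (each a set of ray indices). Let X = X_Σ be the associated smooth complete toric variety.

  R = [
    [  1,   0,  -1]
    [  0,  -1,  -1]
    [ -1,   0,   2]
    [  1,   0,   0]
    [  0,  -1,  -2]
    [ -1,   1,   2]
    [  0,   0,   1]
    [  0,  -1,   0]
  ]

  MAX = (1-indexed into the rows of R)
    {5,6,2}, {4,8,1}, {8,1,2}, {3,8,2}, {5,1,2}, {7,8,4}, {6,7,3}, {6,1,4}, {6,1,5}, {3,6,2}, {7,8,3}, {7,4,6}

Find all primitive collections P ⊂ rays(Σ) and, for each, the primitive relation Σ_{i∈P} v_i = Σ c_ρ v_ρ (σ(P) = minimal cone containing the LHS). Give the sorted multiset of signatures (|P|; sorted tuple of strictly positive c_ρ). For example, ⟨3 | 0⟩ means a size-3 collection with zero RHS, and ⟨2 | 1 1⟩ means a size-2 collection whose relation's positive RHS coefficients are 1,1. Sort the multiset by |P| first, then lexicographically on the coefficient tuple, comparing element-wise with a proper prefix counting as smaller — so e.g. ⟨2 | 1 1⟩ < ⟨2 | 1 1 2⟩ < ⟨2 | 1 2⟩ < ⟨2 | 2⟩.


Primitive collections (11):

  P = {1,3}:  v_{1} + v_{3} = v_{7}  ⟹  sig = ⟨2 | 1⟩
  P = {1,7}:  v_{1} + v_{7} = v_{4}  ⟹  sig = ⟨2 | 1⟩
  P = {2,7}:  v_{2} + v_{7} = v_{8}  ⟹  sig = ⟨2 | 1⟩
  P = {5,7}:  v_{5} + v_{7} = v_{2}  ⟹  sig = ⟨2 | 1⟩
  P = {6,8}:  v_{6} + v_{8} = v_{3}  ⟹  sig = ⟨2 | 1⟩
  P = {2,4}:  v_{2} + v_{4} = v_{1} + v_{8}  ⟹  sig = ⟨2 | 1 1⟩
  P = {4,5}:  v_{4} + v_{5} = v_{1} + v_{2}  ⟹  sig = ⟨2 | 1 1⟩
  P = {3,5}:  v_{3} + v_{5} = 2·v_{2} + v_{6}  ⟹  sig = ⟨2 | 1 2⟩
  P = {3,4}:  v_{3} + v_{4} = 2·v_{7}  ⟹  sig = ⟨2 | 2⟩
  P = {5,8}:  v_{5} + v_{8} = 2·v_{2}  ⟹  sig = ⟨2 | 2⟩
  P = {1,2,6}:  v_{1} + v_{2} + v_{6} = 0  ⟹  sig = ⟨3 | 0⟩

Signatures (|P|; sorted positive RHS coefficients), sorted:
[⟨2 | 1⟩, ⟨2 | 1⟩, ⟨2 | 1⟩, ⟨2 | 1⟩, ⟨2 | 1⟩, ⟨2 | 1 1⟩, ⟨2 | 1 1⟩, ⟨2 | 1 2⟩, ⟨2 | 2⟩, ⟨2 | 2⟩, ⟨3 | 0⟩]


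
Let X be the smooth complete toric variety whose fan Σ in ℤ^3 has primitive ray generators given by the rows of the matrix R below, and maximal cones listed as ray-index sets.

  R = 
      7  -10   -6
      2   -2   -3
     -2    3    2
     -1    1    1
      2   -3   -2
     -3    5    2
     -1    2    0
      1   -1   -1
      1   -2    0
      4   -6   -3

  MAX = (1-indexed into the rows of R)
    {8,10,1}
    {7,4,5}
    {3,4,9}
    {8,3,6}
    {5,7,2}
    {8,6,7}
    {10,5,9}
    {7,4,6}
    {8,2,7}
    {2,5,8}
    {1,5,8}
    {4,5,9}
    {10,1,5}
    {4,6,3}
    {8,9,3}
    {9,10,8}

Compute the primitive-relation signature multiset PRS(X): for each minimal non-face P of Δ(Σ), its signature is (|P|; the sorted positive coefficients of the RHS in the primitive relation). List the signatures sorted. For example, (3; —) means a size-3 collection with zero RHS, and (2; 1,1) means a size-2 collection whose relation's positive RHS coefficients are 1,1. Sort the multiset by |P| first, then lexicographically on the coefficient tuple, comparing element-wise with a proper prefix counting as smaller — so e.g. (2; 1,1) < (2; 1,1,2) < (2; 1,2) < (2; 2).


|primitive collections| = 24. Relations:

  {3,5}:  v_{3} + v_{5} = 0  so sig = (2; —)
  {4,8}:  v_{4} + v_{8} = 0  so sig = (2; —)
  {7,9}:  v_{7} + v_{9} = 0  so sig = (2; —)
  {3,7}:  v_{3} + v_{7} = v_{6}  so sig = (2; 1)
  {5,6}:  v_{5} + v_{6} = v_{7}  so sig = (2; 1)
  {6,9}:  v_{6} + v_{9} = v_{3}  so sig = (2; 1)
  {6,10}:  v_{6} + v_{10} = v_{8}  so sig = (2; 1)
  {1,3}:  v_{1} + v_{3} = v_{8} + v_{10}  so sig = (2; 1,1)
  {1,4}:  v_{1} + v_{4} = v_{5} + v_{10}  so sig = (2; 1,1)
  {2,3}:  v_{2} + v_{3} = v_{7} + v_{8}  so sig = (2; 1,1)
  {2,4}:  v_{2} + v_{4} = v_{5} + v_{7}  so sig = (2; 1,1)
  {2,9}:  v_{2} + v_{9} = v_{5} + v_{8}  so sig = (2; 1,1)
  {3,10}:  v_{3} + v_{10} = v_{8} + v_{9}  so sig = (2; 1,1)
  {4,10}:  v_{4} + v_{10} = v_{5} + v_{9}  so sig = (2; 1,1)
  {7,10}:  v_{7} + v_{10} = v_{5} + v_{8}  so sig = (2; 1,1)
  {1,6}:  v_{1} + v_{6} = v_{5} + 2·v_{8}  so sig = (2; 1,2)
  {2,6}:  v_{2} + v_{6} = 2·v_{7} + v_{8}  so sig = (2; 1,2)
  {1,9}:  v_{1} + v_{9} = 2·v_{10}  so sig = (2; 2)
  {1,7}:  v_{1} + v_{7} = 2·v_{5} + 2·v_{8}  so sig = (2; 2,2)
  {2,10}:  v_{2} + v_{10} = 2·v_{5} + 2·v_{8}  so sig = (2; 2,2)
  {1,2}:  v_{1} + v_{2} = 3·v_{5} + 3·v_{8}  so sig = (2; 3,3)
  {5,7,8}:  v_{5} + v_{7} + v_{8} = v_{2}  so sig = (3; 1)
  {5,8,9}:  v_{5} + v_{8} + v_{9} = v_{10}  so sig = (3; 1)
  {5,8,10}:  v_{5} + v_{8} + v_{10} = v_{1}  so sig = (3; 1)

Signatures (|P|; sorted positive RHS coefficients), sorted:
    (2; —)
    (2; —)
    (2; —)
    (2; 1)
    (2; 1)
    (2; 1)
    (2; 1)
    (2; 1,1)
    (2; 1,1)
    (2; 1,1)
    (2; 1,1)
    (2; 1,1)
    (2; 1,1)
    (2; 1,1)
    (2; 1,1)
    (2; 1,2)
    (2; 1,2)
    (2; 2)
    (2; 2,2)
    (2; 2,2)
    (2; 3,3)
    (3; 1)
    (3; 1)
    (3; 1)


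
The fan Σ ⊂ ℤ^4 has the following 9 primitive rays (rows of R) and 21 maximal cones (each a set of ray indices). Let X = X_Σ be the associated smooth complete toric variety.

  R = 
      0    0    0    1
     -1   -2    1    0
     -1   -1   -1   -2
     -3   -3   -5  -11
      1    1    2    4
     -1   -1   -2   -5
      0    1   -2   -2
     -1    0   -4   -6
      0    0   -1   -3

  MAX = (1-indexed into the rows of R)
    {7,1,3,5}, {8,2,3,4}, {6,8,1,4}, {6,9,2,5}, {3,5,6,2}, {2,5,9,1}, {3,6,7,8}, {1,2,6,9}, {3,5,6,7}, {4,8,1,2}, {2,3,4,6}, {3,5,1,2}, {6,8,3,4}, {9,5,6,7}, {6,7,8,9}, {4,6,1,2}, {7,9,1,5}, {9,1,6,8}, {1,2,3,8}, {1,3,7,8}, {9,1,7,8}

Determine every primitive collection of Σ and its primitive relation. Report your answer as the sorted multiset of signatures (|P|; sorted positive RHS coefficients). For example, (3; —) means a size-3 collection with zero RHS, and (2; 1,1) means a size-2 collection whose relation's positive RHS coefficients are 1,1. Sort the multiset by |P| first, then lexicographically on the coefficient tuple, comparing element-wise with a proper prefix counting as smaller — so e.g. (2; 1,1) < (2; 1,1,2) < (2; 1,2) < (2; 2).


Primitive collections (12):

  • {2,7}:  v_{2} + v_{7} = v_{3}  →  sig = (2; 1)
  • {3,9}:  v_{3} + v_{9} = v_{6}  →  sig = (2; 1)
  • {5,8}:  v_{5} + v_{8} = v_{7}  →  sig = (2; 1)
  • {4,5}:  v_{4} + v_{5} = v_{3} + v_{6}  →  sig = (2; 1,1)
  • {4,7}:  v_{4} + v_{7} = v_{3} + v_{6} + v_{8}  →  sig = (2; 1,1,1)
  • {4,9}:  v_{4} + v_{9} = v_{1} + 3·v_{6}  →  sig = (2; 1,3)
  • {1,5,6}:  v_{1} + v_{5} + v_{6} = 0  →  sig = (3; —)
  • {1,6,7}:  v_{1} + v_{6} + v_{7} = v_{8}  →  sig = (3; 1)
  • {2,6,8}:  v_{2} + v_{6} + v_{8} = v_{4}  →  sig = (3; 1)
  • {1,3,6}:  v_{1} + v_{3} + v_{6} = v_{2} + v_{8}  →  sig = (3; 1,1)
  • {2,8,9}:  v_{2} + v_{8} + v_{9} = v_{1} + 2·v_{6}  →  sig = (3; 1,2)
  • {1,3,4}:  v_{1} + v_{3} + v_{4} = 2·v_{2} + 2·v_{8}  →  sig = (3; 2,2)

Hence PRS(X_Σ) =
    |P|=2: 6 collections, coeffs (1), (1), (1), (1,1), (1,1,1), (1,3)
    |P|=3: 6 collections, coeffs (), (1), (1), (1,1), (1,2), (2,2)


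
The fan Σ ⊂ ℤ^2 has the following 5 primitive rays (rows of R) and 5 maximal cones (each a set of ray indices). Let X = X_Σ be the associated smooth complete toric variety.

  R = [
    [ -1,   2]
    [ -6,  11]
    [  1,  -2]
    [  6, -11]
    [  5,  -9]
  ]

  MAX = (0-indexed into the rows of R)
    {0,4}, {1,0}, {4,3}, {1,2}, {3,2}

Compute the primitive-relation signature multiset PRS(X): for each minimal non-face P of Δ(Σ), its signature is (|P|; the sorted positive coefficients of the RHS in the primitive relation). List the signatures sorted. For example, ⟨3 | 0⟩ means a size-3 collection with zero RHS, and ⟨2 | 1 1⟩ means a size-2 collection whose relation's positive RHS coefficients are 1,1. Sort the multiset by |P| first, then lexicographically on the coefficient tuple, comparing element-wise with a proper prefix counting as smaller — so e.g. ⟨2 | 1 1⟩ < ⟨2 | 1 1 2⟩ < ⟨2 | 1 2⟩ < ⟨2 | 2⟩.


The 5 primitive collections of Σ (r=5, n=2):

  • {0,2}:  v_{0} + v_{2} = 0 — sig = ⟨2 | 0⟩
  • {1,3}:  v_{1} + v_{3} = 0 — sig = ⟨2 | 0⟩
  • {0,3}:  v_{0} + v_{3} = v_{4} — sig = ⟨2 | 1⟩
  • {1,4}:  v_{1} + v_{4} = v_{0} — sig = ⟨2 | 1⟩
  • {2,4}:  v_{2} + v_{4} = v_{3} — sig = ⟨2 | 1⟩

so the primitive-relation signature multiset is
    |P|=2: 5 collections, coeffs (), (), (1), (1), (1)


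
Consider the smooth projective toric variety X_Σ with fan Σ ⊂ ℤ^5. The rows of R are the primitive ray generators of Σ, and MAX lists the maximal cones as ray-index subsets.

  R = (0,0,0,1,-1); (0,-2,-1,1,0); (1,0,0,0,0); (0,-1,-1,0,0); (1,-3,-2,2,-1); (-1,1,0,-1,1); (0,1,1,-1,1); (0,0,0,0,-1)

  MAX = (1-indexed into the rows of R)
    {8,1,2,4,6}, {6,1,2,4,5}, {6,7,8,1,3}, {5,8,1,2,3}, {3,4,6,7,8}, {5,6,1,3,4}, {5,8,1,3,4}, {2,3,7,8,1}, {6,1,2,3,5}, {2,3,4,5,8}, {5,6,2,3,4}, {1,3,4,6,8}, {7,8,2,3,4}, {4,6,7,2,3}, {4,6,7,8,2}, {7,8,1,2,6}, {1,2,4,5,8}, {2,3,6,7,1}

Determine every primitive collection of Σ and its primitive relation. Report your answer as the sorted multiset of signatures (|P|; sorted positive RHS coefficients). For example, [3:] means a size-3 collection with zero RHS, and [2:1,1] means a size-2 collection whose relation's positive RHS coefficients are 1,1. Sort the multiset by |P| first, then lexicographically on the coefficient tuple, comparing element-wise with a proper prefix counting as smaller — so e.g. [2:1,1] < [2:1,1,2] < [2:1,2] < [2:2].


Primitive collections (5):

  • {5,7}:  v_{5} + v_{7} = v_{2} + v_{3} — sig = [2:1,1]
  • {1,4,7}:  v_{1} + v_{4} + v_{7} = 0 — sig = [3:]
  • {5,6,8}:  v_{5} + v_{6} + v_{8} = v_{1} + 2·v_{4} — sig = [3:1,2]
  • {1,2,3,4}:  v_{1} + v_{2} + v_{3} + v_{4} = v_{5} — sig = [4:1]
  • {2,3,6,8}:  v_{2} + v_{3} + v_{6} + v_{8} = v_{4} — sig = [4:1]

Signatures (|P|; sorted positive RHS coefficients), sorted:
[[2:1,1], [3:], [3:1,2], [4:1], [4:1]]


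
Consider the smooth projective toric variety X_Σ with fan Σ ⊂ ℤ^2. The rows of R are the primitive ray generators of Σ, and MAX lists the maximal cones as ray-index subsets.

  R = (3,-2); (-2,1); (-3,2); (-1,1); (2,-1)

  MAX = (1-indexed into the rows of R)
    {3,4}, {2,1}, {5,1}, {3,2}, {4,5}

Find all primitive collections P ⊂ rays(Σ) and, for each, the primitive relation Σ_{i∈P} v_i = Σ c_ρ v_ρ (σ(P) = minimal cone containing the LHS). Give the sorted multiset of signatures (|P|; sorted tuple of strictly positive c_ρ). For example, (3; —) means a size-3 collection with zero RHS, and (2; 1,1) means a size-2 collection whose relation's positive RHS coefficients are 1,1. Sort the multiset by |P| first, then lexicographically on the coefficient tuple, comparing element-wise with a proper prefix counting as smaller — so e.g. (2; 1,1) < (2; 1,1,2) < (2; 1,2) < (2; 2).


Δ(Σ) — 5 vertices, 5 min non-faces:

  {1,3}:  v_{1} + v_{3} = 0  →  sig = (2; —)
  {2,5}:  v_{2} + v_{5} = 0  →  sig = (2; —)
  {1,4}:  v_{1} + v_{4} = v_{5}  →  sig = (2; 1)
  {2,4}:  v_{2} + v_{4} = v_{3}  →  sig = (2; 1)
  {3,5}:  v_{3} + v_{5} = v_{4}  →  sig = (2; 1)

Sorted signature multiset PRS(X):
[(2; —), (2; —), (2; 1), (2; 1), (2; 1)]


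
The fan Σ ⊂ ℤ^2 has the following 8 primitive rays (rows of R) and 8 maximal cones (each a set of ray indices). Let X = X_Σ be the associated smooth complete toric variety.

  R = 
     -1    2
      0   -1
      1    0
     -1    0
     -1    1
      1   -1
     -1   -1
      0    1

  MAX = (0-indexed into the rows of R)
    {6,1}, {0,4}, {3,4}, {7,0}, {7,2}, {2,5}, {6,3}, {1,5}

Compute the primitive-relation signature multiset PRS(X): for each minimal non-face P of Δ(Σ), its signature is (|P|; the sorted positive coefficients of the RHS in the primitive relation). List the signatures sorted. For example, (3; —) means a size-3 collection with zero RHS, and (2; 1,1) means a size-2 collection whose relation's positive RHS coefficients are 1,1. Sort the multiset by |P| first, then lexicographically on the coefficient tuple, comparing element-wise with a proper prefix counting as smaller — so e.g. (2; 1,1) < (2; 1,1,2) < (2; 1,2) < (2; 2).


20 collections generate NE(X_Σ); each relation:

  • {1,7}:  v_{1} + v_{7} = 0  ⇒ sig = (2; —)
  • {2,3}:  v_{2} + v_{3} = 0  ⇒ sig = (2; —)
  • {4,5}:  v_{4} + v_{5} = 0  ⇒ sig = (2; —)
  • {0,1}:  v_{0} + v_{1} = v_{4}  ⇒ sig = (2; 1)
  • {0,5}:  v_{0} + v_{5} = v_{7}  ⇒ sig = (2; 1)
  • {1,2}:  v_{1} + v_{2} = v_{5}  ⇒ sig = (2; 1)
  • {1,3}:  v_{1} + v_{3} = v_{6}  ⇒ sig = (2; 1)
  • {1,4}:  v_{1} + v_{4} = v_{3}  ⇒ sig = (2; 1)
  • {2,4}:  v_{2} + v_{4} = v_{7}  ⇒ sig = (2; 1)
  • {2,6}:  v_{2} + v_{6} = v_{1}  ⇒ sig = (2; 1)
  • {3,5}:  v_{3} + v_{5} = v_{1}  ⇒ sig = (2; 1)
  • {3,7}:  v_{3} + v_{7} = v_{4}  ⇒ sig = (2; 1)
  • {4,7}:  v_{4} + v_{7} = v_{0}  ⇒ sig = (2; 1)
  • {5,7}:  v_{5} + v_{7} = v_{2}  ⇒ sig = (2; 1)
  • {6,7}:  v_{6} + v_{7} = v_{3}  ⇒ sig = (2; 1)
  • {0,6}:  v_{0} + v_{6} = v_{3} + v_{4}  ⇒ sig = (2; 1,1)
  • {0,2}:  v_{0} + v_{2} = 2·v_{7}  ⇒ sig = (2; 2)
  • {0,3}:  v_{0} + v_{3} = 2·v_{4}  ⇒ sig = (2; 2)
  • {4,6}:  v_{4} + v_{6} = 2·v_{3}  ⇒ sig = (2; 2)
  • {5,6}:  v_{5} + v_{6} = 2·v_{1}  ⇒ sig = (2; 2)

Sorted signature multiset PRS(X):
    (2; —)
    (2; —)
    (2; —)
    (2; 1)
    (2; 1)
    (2; 1)
    (2; 1)
    (2; 1)
    (2; 1)
    (2; 1)
    (2; 1)
    (2; 1)
    (2; 1)
    (2; 1)
    (2; 1)
    (2; 1,1)
    (2; 2)
    (2; 2)
    (2; 2)
    (2; 2)


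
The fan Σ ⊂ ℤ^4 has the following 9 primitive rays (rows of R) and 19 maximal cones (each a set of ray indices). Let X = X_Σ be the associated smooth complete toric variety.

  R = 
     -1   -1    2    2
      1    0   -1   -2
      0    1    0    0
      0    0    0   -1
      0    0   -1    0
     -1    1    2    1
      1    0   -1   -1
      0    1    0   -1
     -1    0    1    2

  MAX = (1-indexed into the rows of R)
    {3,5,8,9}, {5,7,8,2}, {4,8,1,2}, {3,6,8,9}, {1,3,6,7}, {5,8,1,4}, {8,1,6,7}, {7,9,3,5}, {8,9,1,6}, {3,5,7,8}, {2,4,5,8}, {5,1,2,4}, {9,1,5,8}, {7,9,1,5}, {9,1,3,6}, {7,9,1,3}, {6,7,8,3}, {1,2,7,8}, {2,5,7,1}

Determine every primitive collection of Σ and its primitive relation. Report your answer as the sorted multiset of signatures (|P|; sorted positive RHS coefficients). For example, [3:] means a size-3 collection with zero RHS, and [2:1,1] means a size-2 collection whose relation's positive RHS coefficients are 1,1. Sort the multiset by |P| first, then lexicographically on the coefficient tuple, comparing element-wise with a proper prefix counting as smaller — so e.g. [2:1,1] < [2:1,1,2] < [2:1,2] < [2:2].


14 collections generate NE(X_Σ); each relation:

  P={2,9}:  v_{2} + v_{9} = 0  ⟹  sig = [2:]
  P={3,4}:  v_{3} + v_{4} = v_{8}  ⟹  sig = [2:1]
  P={4,7}:  v_{4} + v_{7} = v_{2}  ⟹  sig = [2:1]
  P={2,3}:  v_{2} + v_{3} = v_{7} + v_{8}  ⟹  sig = [2:1,1]
  P={5,6}:  v_{5} + v_{6} = v_{8} + v_{9}  ⟹  sig = [2:1,1]
  P={4,9}:  v_{4} + v_{9} = v_{1} + v_{5} + v_{8}  ⟹  sig = [2:1,1,1]
  P={2,6}:  v_{2} + v_{6} = v_{1} + v_{7} + 2·v_{8}  ⟹  sig = [2:1,1,2]
  P={4,6}:  v_{4} + v_{6} = v_{1} + 2·v_{8}  ⟹  sig = [2:1,2]
  P={1,3,5}:  v_{1} + v_{3} + v_{5} = v_{9}  ⟹  sig = [3:1]
  P={1,3,8}:  v_{1} + v_{3} + v_{8} = v_{6}  ⟹  sig = [3:1]
  P={7,8,9}:  v_{7} + v_{8} + v_{9} = v_{3}  ⟹  sig = [3:1]
  P={6,7,9}:  v_{6} + v_{7} + v_{9} = v_{1} + 2·v_{3}  ⟹  sig = [3:1,2]
  P={1,5,7,8}:  v_{1} + v_{5} + v_{7} + v_{8} = 0  ⟹  sig = [4:]
  P={1,2,5,8}:  v_{1} + v_{2} + v_{5} + v_{8} = v_{4}  ⟹  sig = [4:1]

Sorted signature multiset PRS(X):
[[2:], [2:1], [2:1], [2:1,1], [2:1,1], [2:1,1,1], [2:1,1,2], [2:1,2], [3:1], [3:1], [3:1], [3:1,2], [4:], [4:1]]


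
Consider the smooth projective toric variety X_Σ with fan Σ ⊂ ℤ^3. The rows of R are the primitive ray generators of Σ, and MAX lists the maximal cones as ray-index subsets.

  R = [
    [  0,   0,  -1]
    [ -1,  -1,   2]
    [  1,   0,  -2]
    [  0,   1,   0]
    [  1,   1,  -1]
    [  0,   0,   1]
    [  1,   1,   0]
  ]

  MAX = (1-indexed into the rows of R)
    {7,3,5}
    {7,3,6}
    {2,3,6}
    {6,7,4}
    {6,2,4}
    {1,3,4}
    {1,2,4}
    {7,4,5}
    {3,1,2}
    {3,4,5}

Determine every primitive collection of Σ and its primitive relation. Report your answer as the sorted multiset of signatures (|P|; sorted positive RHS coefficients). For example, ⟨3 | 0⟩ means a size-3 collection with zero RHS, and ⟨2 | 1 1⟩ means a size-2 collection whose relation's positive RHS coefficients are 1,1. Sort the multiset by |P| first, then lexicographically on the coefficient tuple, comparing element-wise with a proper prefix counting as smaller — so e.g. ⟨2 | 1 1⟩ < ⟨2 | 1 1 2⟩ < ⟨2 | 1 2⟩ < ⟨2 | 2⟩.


Minimal non-faces — 9 found among 7 rays, 10 max cones:

  P={1,6}:  v_{1} + v_{6} = 0  ⇒ sig = ⟨2 | 0⟩
  P={1,7}:  v_{1} + v_{7} = v_{5}  ⇒ sig = ⟨2 | 1⟩
  P={2,5}:  v_{2} + v_{5} = v_{6}  ⇒ sig = ⟨2 | 1⟩
  P={5,6}:  v_{5} + v_{6} = v_{7}  ⇒ sig = ⟨2 | 1⟩
  P={1,5}:  v_{1} + v_{5} = v_{3} + v_{4}  ⇒ sig = ⟨2 | 1 1⟩
  P={2,7}:  v_{2} + v_{7} = 2·v_{6}  ⇒ sig = ⟨2 | 2⟩
  P={2,3,4}:  v_{2} + v_{3} + v_{4} = 0  ⇒ sig = ⟨3 | 0⟩
  P={3,4,6}:  v_{3} + v_{4} + v_{6} = v_{5}  ⇒ sig = ⟨3 | 1⟩
  P={3,4,7}:  v_{3} + v_{4} + v_{7} = 2·v_{5}  ⇒ sig = ⟨3 | 2⟩

so the primitive-relation signature multiset is
    ⟨2 | 0⟩
    ⟨2 | 1⟩
    ⟨2 | 1⟩
    ⟨2 | 1⟩
    ⟨2 | 1 1⟩
    ⟨2 | 2⟩
    ⟨3 | 0⟩
    ⟨3 | 1⟩
    ⟨3 | 2⟩


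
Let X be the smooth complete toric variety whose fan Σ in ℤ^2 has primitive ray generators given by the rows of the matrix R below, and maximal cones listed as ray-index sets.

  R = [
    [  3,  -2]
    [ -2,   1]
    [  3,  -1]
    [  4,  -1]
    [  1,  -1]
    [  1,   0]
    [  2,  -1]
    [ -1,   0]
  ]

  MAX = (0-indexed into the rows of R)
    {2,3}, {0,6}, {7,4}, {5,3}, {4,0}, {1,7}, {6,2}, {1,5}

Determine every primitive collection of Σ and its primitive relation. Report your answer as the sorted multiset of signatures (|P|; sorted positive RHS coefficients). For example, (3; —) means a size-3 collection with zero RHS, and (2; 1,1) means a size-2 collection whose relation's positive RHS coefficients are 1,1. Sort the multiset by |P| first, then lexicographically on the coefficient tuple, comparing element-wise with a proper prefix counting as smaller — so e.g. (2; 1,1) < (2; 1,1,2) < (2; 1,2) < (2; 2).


20 collections generate NE(X_Σ); each relation:

  • {1,6}:  v_{1} + v_{6} = 0  so sig = (2; —)
  • {5,7}:  v_{5} + v_{7} = 0  so sig = (2; —)
  • {0,1}:  v_{0} + v_{1} = v_{4}  so sig = (2; 1)
  • {1,2}:  v_{1} + v_{2} = v_{5}  so sig = (2; 1)
  • {1,4}:  v_{1} + v_{4} = v_{7}  so sig = (2; 1)
  • {2,5}:  v_{2} + v_{5} = v_{3}  so sig = (2; 1)
  • {2,7}:  v_{2} + v_{7} = v_{6}  so sig = (2; 1)
  • {3,7}:  v_{3} + v_{7} = v_{2}  so sig = (2; 1)
  • {4,5}:  v_{4} + v_{5} = v_{6}  so sig = (2; 1)
  • {4,6}:  v_{4} + v_{6} = v_{0}  so sig = (2; 1)
  • {5,6}:  v_{5} + v_{6} = v_{2}  so sig = (2; 1)
  • {6,7}:  v_{6} + v_{7} = v_{4}  so sig = (2; 1)
  • {3,4}:  v_{3} + v_{4} = v_{2} + v_{6}  so sig = (2; 1,1)
  • {0,3}:  v_{0} + v_{3} = v_{2} + 2·v_{6}  so sig = (2; 1,2)
  • {0,5}:  v_{0} + v_{5} = 2·v_{6}  so sig = (2; 2)
  • {0,7}:  v_{0} + v_{7} = 2·v_{4}  so sig = (2; 2)
  • {1,3}:  v_{1} + v_{3} = 2·v_{5}  so sig = (2; 2)
  • {2,4}:  v_{2} + v_{4} = 2·v_{6}  so sig = (2; 2)
  • {3,6}:  v_{3} + v_{6} = 2·v_{2}  so sig = (2; 2)
  • {0,2}:  v_{0} + v_{2} = 3·v_{6}  so sig = (2; 3)

Signatures (|P|; sorted positive RHS coefficients), sorted:
    (2; —)
    (2; —)
    (2; 1)
    (2; 1)
    (2; 1)
    (2; 1)
    (2; 1)
    (2; 1)
    (2; 1)
    (2; 1)
    (2; 1)
    (2; 1)
    (2; 1,1)
    (2; 1,2)
    (2; 2)
    (2; 2)
    (2; 2)
    (2; 2)
    (2; 2)
    (2; 3)


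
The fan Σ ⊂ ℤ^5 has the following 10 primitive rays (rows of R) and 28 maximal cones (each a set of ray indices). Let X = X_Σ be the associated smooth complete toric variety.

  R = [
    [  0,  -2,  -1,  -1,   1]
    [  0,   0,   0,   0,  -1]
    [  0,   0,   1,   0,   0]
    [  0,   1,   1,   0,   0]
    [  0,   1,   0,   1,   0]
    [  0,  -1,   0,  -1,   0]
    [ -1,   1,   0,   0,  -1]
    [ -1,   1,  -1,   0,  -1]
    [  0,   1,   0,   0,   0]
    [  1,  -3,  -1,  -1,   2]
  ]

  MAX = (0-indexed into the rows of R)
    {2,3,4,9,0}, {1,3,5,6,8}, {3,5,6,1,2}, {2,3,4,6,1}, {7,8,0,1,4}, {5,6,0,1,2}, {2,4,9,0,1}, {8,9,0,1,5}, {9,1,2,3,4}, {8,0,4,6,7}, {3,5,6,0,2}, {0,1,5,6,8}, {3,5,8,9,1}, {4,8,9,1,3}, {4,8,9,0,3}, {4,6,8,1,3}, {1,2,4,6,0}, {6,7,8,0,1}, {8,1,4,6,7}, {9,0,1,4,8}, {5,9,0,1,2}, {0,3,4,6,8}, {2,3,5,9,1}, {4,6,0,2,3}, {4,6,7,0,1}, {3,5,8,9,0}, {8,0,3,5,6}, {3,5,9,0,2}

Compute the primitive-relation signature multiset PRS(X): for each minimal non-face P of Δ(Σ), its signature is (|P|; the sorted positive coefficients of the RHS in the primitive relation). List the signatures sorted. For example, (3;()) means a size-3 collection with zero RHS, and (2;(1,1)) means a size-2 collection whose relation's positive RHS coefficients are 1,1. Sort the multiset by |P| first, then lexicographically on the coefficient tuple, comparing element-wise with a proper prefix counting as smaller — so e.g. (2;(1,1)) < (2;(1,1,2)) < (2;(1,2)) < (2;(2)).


Minimal non-faces — 9 found among 10 rays, 28 max cones:

  • {4,5}:  v_{4} + v_{5} = 0 — sig = (2;())
  • {2,7}:  v_{2} + v_{7} = v_{6} — sig = (2;(1))
  • {2,8}:  v_{2} + v_{8} = v_{3} — sig = (2;(1))
  • {6,9}:  v_{6} + v_{9} = v_{0} — sig = (2;(1))
  • {3,7}:  v_{3} + v_{7} = v_{6} + v_{8} — sig = (2;(1,1))
  • {5,7}:  v_{5} + v_{7} = v_{0} + v_{1} + v_{6} + v_{8} — sig = (2;(1,1,1,1))
  • {7,9}:  v_{7} + v_{9} = 2·v_{0} + v_{1} + v_{4} + v_{8} — sig = (2;(1,1,1,2))
  • {0,1,3}:  v_{0} + v_{1} + v_{3} = v_{5} — sig = (3;(1))
  • {0,1,4,6,8}:  v_{0} + v_{1} + v_{4} + v_{6} + v_{8} = v_{7} — sig = (5;(1))

so the primitive-relation signature multiset is
    (2;())
    (2;(1))
    (2;(1))
    (2;(1))
    (2;(1,1))
    (2;(1,1,1,1))
    (2;(1,1,1,2))
    (3;(1))
    (5;(1))


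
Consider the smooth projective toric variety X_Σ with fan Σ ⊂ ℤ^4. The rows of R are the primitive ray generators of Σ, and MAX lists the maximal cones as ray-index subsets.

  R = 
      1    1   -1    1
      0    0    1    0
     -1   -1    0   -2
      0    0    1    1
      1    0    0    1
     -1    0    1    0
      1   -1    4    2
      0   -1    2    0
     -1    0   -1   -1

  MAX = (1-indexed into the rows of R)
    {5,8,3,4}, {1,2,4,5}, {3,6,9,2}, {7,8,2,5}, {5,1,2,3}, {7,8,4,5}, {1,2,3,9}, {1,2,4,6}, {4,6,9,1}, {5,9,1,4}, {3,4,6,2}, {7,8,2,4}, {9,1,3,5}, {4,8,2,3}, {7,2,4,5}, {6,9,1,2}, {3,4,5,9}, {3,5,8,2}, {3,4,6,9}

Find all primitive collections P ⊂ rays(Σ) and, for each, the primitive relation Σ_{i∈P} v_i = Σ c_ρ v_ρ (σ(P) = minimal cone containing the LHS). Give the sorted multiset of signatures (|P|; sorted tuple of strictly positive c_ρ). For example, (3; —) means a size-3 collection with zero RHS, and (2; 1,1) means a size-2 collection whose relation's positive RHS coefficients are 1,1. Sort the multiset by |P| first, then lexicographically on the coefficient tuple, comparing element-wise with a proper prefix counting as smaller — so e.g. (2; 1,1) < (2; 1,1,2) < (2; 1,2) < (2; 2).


14 minimal non-faces of Δ(Σ) (on 9 rays):

  P = {5,6}:  v_{5} + v_{6} = v_{4} ; sig = (2; 1)
  P = {1,8}:  v_{1} + v_{8} = v_{2} + v_{5} ; sig = (2; 1,1)
  P = {7,9}:  v_{7} + v_{9} = v_{4} + v_{8} ; sig = (2; 1,1)
  P = {8,9}:  v_{8} + v_{9} = v_{3} + v_{4} ; sig = (2; 1,1)
  P = {6,7}:  v_{6} + v_{7} = v_{2} + 2·v_{4} + v_{8} ; sig = (2; 1,1,2)
  P = {6,8}:  v_{6} + v_{8} = v_{2} + v_{3} + 2·v_{4} ; sig = (2; 1,1,2)
  P = {1,7}:  v_{1} + v_{7} = 2·v_{2} + v_{4} + 2·v_{5} ; sig = (2; 1,2,2)
  P = {3,7}:  v_{3} + v_{7} = 2·v_{8} ; sig = (2; 2)
  P = {1,3,4}:  v_{1} + v_{3} + v_{4} = 0 ; sig = (3; —)
  P = {2,5,9}:  v_{2} + v_{5} + v_{9} = 0 ; sig = (3; —)
  P = {2,4,9}:  v_{2} + v_{4} + v_{9} = v_{6} ; sig = (3; 1)
  P = {1,3,6}:  v_{1} + v_{3} + v_{6} = v_{2} + v_{9} ; sig = (3; 1,1)
  P = {2,3,4,5}:  v_{2} + v_{3} + v_{4} + v_{5} = v_{8} ; sig = (4; 1)
  P = {2,4,5,8}:  v_{2} + v_{4} + v_{5} + v_{8} = v_{7} ; sig = (4; 1)

Hence PRS(X_Σ) =
    (2; 1)
    (2; 1,1)
    (2; 1,1)
    (2; 1,1)
    (2; 1,1,2)
    (2; 1,1,2)
    (2; 1,2,2)
    (2; 2)
    (3; —)
    (3; —)
    (3; 1)
    (3; 1,1)
    (4; 1)
    (4; 1)


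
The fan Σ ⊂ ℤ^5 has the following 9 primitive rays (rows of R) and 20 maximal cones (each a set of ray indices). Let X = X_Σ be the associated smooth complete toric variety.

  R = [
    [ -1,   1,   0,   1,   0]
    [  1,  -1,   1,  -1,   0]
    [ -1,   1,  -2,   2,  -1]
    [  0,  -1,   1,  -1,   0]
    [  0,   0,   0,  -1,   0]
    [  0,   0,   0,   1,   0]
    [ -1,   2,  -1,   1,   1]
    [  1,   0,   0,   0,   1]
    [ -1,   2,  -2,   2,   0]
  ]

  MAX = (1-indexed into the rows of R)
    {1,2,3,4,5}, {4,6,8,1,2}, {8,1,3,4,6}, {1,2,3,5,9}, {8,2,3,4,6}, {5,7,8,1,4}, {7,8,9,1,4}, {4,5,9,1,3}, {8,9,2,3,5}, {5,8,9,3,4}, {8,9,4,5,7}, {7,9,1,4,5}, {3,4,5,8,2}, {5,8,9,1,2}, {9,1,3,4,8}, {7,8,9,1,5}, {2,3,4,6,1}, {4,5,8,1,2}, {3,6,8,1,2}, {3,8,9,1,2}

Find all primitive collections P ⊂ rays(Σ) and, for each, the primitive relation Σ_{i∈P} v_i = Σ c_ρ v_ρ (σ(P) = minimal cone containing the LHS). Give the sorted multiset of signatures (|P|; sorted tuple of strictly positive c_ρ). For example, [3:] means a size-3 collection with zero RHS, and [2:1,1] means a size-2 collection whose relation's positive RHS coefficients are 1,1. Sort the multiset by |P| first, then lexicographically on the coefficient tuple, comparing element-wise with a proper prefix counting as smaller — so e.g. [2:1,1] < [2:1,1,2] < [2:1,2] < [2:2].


Δ(Σ) — 9 vertices, 9 min non-faces:

  {5,6}:  v_{5} + v_{6} = 0  ⟹  sig = [2:]
  {2,7}:  v_{2} + v_{7} = v_{1} + v_{5} + v_{8}  ⟹  sig = [2:1,1,1]
  {6,9}:  v_{6} + v_{9} = v_{1} + v_{3} + v_{8}  ⟹  sig = [2:1,1,1]
  {6,7}:  v_{6} + v_{7} = v_{1} + v_{4} + v_{8} + v_{9}  ⟹  sig = [2:1,1,1,1]
  {3,7}:  v_{3} + v_{7} = v_{4} + 2·v_{9}  ⟹  sig = [2:1,2]
  {2,4,9}:  v_{2} + v_{4} + v_{9} = 0  ⟹  sig = [3:]
  {1,3,5,8}:  v_{1} + v_{3} + v_{5} + v_{8} = v_{9}  ⟹  sig = [4:1]
  {1,2,3,4,8}:  v_{1} + v_{2} + v_{3} + v_{4} + v_{8} = v_{6}  ⟹  sig = [5:1]
  {1,4,5,8,9}:  v_{1} + v_{4} + v_{5} + v_{8} + v_{9} = v_{7}  ⟹  sig = [5:1]

so the primitive-relation signature multiset is
[[2:], [2:1,1,1], [2:1,1,1], [2:1,1,1,1], [2:1,2], [3:], [4:1], [5:1], [5:1]]


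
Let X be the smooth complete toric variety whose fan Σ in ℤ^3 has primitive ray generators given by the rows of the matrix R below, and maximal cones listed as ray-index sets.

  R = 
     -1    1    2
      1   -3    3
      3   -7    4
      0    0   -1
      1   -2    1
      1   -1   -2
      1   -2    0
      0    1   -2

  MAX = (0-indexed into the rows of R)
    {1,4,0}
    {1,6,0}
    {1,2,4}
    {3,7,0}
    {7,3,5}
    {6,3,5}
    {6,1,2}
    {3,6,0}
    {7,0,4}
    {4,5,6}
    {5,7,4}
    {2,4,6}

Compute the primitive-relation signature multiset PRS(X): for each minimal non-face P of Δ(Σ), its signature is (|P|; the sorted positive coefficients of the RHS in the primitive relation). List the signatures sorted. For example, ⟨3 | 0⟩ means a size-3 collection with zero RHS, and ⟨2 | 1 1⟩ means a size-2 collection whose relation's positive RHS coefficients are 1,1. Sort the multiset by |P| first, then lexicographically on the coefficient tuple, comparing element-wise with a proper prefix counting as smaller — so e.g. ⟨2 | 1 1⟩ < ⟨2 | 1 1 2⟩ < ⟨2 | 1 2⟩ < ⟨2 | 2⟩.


Minimal non-faces — 12 found among 8 rays, 12 max cones:

  P={0,5}:  v_{0} + v_{5} = 0  so sig = ⟨2 | 0⟩
  P={1,7}:  v_{1} + v_{7} = v_{4}  so sig = ⟨2 | 1⟩
  P={3,4}:  v_{3} + v_{4} = v_{6}  so sig = ⟨2 | 1⟩
  P={6,7}:  v_{6} + v_{7} = v_{5}  so sig = ⟨2 | 1⟩
  P={1,5}:  v_{1} + v_{5} = v_{4} + v_{6}  so sig = ⟨2 | 1 1⟩
  P={1,3}:  v_{1} + v_{3} = v_{0} + 2·v_{6}  so sig = ⟨2 | 1 2⟩
  P={2,3}:  v_{2} + v_{3} = v_{1} + 2·v_{6}  so sig = ⟨2 | 1 2⟩
  P={2,7}:  v_{2} + v_{7} = 2·v_{4} + v_{6}  so sig = ⟨2 | 1 2⟩
  P={0,2}:  v_{0} + v_{2} = 2·v_{1}  so sig = ⟨2 | 2⟩
  P={2,5}:  v_{2} + v_{5} = 2·v_{4} + 2·v_{6}  so sig = ⟨2 | 2 2⟩
  P={0,4,6}:  v_{0} + v_{4} + v_{6} = v_{1}  so sig = ⟨3 | 1⟩
  P={1,4,6}:  v_{1} + v_{4} + v_{6} = v_{2}  so sig = ⟨3 | 1⟩

so the primitive-relation signature multiset is
    |P|=2: 10 collections, coeffs (), (1), (1), (1), (1,1), (1,2), (1,2), (1,2), (2), (2,2)
    |P|=3: 2 collections, coeffs (1), (1)


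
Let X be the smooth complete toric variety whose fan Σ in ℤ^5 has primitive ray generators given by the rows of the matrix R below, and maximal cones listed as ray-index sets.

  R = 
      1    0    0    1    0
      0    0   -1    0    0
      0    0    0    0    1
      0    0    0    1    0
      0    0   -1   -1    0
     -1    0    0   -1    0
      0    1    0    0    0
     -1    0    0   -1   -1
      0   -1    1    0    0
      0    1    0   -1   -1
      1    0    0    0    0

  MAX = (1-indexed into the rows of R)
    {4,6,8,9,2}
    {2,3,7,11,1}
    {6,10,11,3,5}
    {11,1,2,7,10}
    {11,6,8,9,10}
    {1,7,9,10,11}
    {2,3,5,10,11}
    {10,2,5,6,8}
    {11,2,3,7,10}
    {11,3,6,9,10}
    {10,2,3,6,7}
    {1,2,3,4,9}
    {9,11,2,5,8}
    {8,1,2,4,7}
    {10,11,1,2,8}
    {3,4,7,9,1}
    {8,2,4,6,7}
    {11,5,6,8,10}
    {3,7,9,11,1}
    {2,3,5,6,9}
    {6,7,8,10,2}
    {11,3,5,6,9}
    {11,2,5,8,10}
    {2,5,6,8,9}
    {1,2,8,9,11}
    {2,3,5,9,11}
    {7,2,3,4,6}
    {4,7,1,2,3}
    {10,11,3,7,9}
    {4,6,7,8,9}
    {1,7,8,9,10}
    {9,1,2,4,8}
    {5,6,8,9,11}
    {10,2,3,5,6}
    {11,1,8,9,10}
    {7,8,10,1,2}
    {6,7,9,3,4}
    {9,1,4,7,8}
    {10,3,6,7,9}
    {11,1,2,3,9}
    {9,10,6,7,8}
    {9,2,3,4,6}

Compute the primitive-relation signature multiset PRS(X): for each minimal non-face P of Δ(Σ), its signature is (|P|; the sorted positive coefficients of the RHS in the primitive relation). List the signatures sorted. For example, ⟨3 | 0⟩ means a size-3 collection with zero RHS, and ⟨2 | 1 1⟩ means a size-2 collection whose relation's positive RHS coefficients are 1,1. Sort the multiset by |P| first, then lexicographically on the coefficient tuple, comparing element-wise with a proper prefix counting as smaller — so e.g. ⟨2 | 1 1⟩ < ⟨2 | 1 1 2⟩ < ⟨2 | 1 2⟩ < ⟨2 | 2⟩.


Σ has 14 primitive collections:

  P = {1,6}:  v_{1} + v_{6} = 0  so sig = ⟨2 | 0⟩
  P = {3,8}:  v_{3} + v_{8} = v_{6}  so sig = ⟨2 | 1⟩
  P = {4,5}:  v_{4} + v_{5} = v_{2}  so sig = ⟨2 | 1⟩
  P = {4,11}:  v_{4} + v_{11} = v_{1}  so sig = ⟨2 | 1⟩
  P = {1,5}:  v_{1} + v_{5} = v_{2} + v_{11}  so sig = ⟨2 | 1 1⟩
  P = {4,10}:  v_{4} + v_{10} = v_{1} + v_{7} + v_{8}  so sig = ⟨2 | 1 1 1⟩
  P = {5,7}:  v_{5} + v_{7} = v_{2} + v_{3} + v_{10}  so sig = ⟨2 | 1 1 1⟩
  P = {2,7,9}:  v_{2} + v_{7} + v_{9} = 0  so sig = ⟨3 | 0⟩
  P = {2,6,11}:  v_{2} + v_{6} + v_{11} = v_{5}  so sig = ⟨3 | 1⟩
  P = {7,8,11}:  v_{7} + v_{8} + v_{11} = v_{10}  so sig = ⟨3 | 1⟩
  P = {1,3,10}:  v_{1} + v_{3} + v_{10} = v_{7} + v_{11}  so sig = ⟨3 | 1 1⟩
  P = {2,9,10}:  v_{2} + v_{9} + v_{10} = v_{8} + v_{11}  so sig = ⟨3 | 1 1⟩
  P = {6,7,11}:  v_{6} + v_{7} + v_{11} = v_{3} + v_{10}  so sig = ⟨3 | 1 1⟩
  P = {5,9,10}:  v_{5} + v_{9} + v_{10} = v_{6} + v_{8} + 2·v_{11}  so sig = ⟨3 | 1 1 2⟩

Sorted signature multiset PRS(X):
    |P|=2: 7 collections, coeffs (), (1), (1), (1), (1,1), (1,1,1), (1,1,1)
    |P|=3: 7 collections, coeffs (), (1), (1), (1,1), (1,1), (1,1), (1,1,2)
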